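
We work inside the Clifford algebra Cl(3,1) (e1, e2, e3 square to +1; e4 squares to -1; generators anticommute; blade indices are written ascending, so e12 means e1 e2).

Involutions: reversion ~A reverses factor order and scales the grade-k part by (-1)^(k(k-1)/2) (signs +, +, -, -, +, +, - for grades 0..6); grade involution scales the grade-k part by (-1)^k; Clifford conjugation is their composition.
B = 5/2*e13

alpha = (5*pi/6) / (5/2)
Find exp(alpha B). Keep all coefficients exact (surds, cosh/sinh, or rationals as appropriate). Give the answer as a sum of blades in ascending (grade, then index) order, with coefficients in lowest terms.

B^2 = (5/2)^2*(e13)^2 = 25/4*(-1) = -25/4 (a basis 2-blade squares to minus the product of its generators' squares).
B^2 = -25/4 — the negative square puts this in the circular regime; l = 5/2, alpha*l = 5*pi/6, so exp(alpha B) = cos(5*pi/6) + (sin(5*pi/6)/(5/2))*B = -sqrt(3)/2 + (1/5)*B.
Answer: -sqrt(3)/2 + 1/2*e13


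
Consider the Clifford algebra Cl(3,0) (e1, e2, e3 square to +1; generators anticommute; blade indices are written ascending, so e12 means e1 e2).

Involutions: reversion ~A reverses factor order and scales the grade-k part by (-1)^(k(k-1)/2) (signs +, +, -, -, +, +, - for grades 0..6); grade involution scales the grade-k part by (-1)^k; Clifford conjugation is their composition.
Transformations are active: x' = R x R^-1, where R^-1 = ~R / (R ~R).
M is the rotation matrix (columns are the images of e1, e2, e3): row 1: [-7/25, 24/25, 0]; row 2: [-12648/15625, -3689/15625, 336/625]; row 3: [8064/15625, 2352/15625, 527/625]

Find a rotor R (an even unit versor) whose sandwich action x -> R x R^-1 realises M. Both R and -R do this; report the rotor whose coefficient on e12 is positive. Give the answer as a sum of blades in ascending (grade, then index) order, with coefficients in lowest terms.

Method: write R = a + b12*e12 + b13*e13 + b23*e23 with a^2 + b12^2 + b13^2 + b23^2 = 1 (so R^-1 = ~R). Expanding the columns R e_j ~R gives tr M = 4a^2 - 1 and, from the antisymmetric part, M21 - M12 = -4a*b12, M13 - M31 = 4a*b13, M32 - M23 = -4a*b23.
Here tr M = 5111/15625, so a^2 = (1 + tr M)/4 = 5184/15625 and a = ±72/125. Taking a = 72/125: M21 - M12 = -27648/15625, M13 - M31 = -8064/15625, M32 - M23 = -6048/15625, giving b12 = 96/125, b13 = -28/125, b23 = 21/125, i.e. R = 72/125 + 96/125*e12 - 28/125*e13 + 21/125*e23.
Its e12 coefficient is already positive.
Answer: 72/125 + 96/125*e12 - 28/125*e13 + 21/125*e23. Key observation: the double cover Spin(3) -> SO(3) sends R and -R to the same matrix (trace 5111/15625 here), so the stated sign of the e12 coefficient is what selects one sheet.


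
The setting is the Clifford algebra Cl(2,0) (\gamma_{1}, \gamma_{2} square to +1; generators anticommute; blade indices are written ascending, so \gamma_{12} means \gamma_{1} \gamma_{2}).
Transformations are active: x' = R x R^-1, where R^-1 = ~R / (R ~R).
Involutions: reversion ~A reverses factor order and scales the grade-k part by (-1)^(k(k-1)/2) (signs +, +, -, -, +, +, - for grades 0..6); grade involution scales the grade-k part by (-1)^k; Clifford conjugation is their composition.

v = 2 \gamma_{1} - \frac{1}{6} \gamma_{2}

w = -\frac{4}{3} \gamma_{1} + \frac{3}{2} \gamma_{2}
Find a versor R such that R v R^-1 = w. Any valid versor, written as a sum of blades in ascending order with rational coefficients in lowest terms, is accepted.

Take R = v + w = \frac{2}{3} \gamma_{1} + \frac{4}{3} \gamma_{2}. Because q(v) = q(w) = \frac{145}{36}, conjugation by R sends v exactly to w.
Answer: \frac{2}{3} \gamma_{1} + \frac{4}{3} \gamma_{2}


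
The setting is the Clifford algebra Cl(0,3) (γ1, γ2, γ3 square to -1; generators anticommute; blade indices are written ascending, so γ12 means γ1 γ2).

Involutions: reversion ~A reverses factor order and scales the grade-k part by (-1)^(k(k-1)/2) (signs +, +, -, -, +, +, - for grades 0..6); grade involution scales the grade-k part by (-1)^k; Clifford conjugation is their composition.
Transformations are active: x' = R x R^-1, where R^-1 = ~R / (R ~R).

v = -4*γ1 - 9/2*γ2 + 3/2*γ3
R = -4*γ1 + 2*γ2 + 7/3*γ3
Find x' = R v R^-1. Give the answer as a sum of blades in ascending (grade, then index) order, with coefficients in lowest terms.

~R = -4*γ1 + 2*γ2 + 7/3*γ3, and R ~R = -229/9, so R^-1 = ~R / (-229/9).
R v = -21/2 + 26*γ12 + 10/3*γ13 + 27/2*γ23
Answer: 160/229*γ1 + 2817/458*γ2 + 195/458*γ3


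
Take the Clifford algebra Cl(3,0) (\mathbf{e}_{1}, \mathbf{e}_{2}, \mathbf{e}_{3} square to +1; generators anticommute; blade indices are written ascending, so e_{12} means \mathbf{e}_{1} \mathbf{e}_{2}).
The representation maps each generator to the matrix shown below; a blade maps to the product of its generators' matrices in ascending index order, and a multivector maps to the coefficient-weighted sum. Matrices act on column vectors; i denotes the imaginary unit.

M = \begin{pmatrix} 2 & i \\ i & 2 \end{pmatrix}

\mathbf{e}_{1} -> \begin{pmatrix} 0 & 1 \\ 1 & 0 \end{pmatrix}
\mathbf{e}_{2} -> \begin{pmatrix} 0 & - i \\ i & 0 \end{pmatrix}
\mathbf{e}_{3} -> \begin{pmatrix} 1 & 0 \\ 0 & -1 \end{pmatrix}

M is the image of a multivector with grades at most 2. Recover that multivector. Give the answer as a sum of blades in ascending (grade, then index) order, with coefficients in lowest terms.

Method: 1, rho(e_{1}), rho(e_{2}), rho(e_{3}) form a trace-orthogonal basis of the 2x2 complex matrices (tr(X Y) = 2 if X = Y, else 0), so M = m0*1 + m1*rho(e_{1}) + m2*rho(e_{2}) + m3*rho(e_{3}) with m0 = tr(M)/2 = 2, m1 = tr(M rho(e_{1}))/2 = i, m2 = tr(M rho(e_{2}))/2 = 0, m3 = tr(M rho(e_{3}))/2 = 0.
Multiplying table entries, the bivector images are rho(e_{12}) = i*rho(e_{3}), rho(e_{13}) = -i*rho(e_{2}), rho(e_{23}) = i*rho(e_{1}); with real blade coefficients the real parts of m0..m3 are the coefficients of 1, e_{1}, e_{2}, e_{3} and the imaginary parts give the bivectors (e_{23}: Im m1, e_{13}: -Im m2, e_{12}: Im m3).
Answer: 2 + e_{23}


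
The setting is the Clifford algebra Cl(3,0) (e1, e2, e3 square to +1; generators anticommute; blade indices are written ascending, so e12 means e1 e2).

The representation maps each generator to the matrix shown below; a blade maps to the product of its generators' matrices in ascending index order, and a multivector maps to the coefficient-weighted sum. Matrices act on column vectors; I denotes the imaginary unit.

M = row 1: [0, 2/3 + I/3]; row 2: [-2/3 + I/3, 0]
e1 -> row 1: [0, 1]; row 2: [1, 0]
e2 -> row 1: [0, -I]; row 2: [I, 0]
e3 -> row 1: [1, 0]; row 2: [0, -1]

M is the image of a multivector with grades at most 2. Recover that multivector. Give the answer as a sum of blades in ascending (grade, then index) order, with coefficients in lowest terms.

Method: 1, rho(e1), rho(e2), rho(e3) form a trace-orthogonal basis of the 2x2 complex matrices (tr(X Y) = 2 if X = Y, else 0), so M = m0*1 + m1*rho(e1) + m2*rho(e2) + m3*rho(e3) with m0 = tr(M)/2 = 0, m1 = tr(M rho(e1))/2 = I/3, m2 = tr(M rho(e2))/2 = 2*I/3, m3 = tr(M rho(e3))/2 = 0.
Multiplying table entries, the bivector images are rho(e12) = I*rho(e3), rho(e13) = -I*rho(e2), rho(e23) = I*rho(e1); with real blade coefficients the real parts of m0..m3 are the coefficients of 1, e1, e2, e3 and the imaginary parts give the bivectors (e23: Im m1, e13: -Im m2, e12: Im m3).
Answer: -2/3*e13 + 1/3*e23


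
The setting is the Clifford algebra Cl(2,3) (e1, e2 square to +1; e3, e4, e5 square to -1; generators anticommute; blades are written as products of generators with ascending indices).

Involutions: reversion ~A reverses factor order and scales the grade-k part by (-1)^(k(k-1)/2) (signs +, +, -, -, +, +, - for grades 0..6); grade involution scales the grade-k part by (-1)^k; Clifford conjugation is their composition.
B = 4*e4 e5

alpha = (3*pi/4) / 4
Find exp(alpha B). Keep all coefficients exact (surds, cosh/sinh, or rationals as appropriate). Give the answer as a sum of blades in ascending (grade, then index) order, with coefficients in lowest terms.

B^2 = (4)^2*(e4 e5)^2 = 16*(-1) = -16 (a basis 2-blade squares to minus the product of its generators' squares).
B^2 = -16 — a negative square means the series sums to a rotation: l = 4, alpha*l = 3*pi/4, so exp(alpha B) = cos(3*pi/4) + (sin(3*pi/4)/4)*B = -sqrt(2)/2 + (sqrt(2)/8)*B.
Answer: -sqrt(2)/2 + sqrt(2)/2*e4 e5


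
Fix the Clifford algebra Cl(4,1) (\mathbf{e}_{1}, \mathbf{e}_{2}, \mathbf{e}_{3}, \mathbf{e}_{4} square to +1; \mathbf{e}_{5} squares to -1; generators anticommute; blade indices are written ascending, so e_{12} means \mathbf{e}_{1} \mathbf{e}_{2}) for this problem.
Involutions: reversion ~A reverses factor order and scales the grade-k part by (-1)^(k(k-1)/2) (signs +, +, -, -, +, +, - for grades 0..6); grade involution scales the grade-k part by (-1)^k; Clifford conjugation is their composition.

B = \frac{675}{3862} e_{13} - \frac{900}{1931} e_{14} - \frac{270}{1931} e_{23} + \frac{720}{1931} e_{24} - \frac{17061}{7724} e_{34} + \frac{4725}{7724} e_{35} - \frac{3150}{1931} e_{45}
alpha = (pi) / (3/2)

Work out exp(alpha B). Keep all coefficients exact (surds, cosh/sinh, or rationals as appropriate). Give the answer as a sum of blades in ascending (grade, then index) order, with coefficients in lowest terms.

B^2 term by term: the squares give (\frac{675}{3862})^2*(e_{13})^2 + (-\frac{900}{1931})^2*(e_{14})^2 + (-\frac{270}{1931})^2*(e_{23})^2 + (\frac{720}{1931})^2*(e_{24})^2 + (-\frac{17061}{7724})^2*(e_{34})^2 + (\frac{4725}{7724})^2*(e_{35})^2 + (-\frac{3150}{1931})^2*(e_{45})^2 = \frac{455625}{14915044}*(-1) + \frac{810000}{3728761}*(-1) + \frac{72900}{3728761}*(-1) + \frac{518400}{3728761}*(-1) + \frac{291077721}{59660176}*(-1) + \frac{22325625}{59660176}*(+1) + \frac{9922500}{3728761}*(+1) = -\frac{9}{4} (each basis 2-blade squares to minus the product of its generators' squares); cross terms between blades sharing an index anticommute and cancel; the commuting (index-disjoint) pairs give grade-4 terms 2*c*c'*(blade product), which cancel blade by blade — e_{1234}: -\frac{486000}{3728761} + \frac{486000}{3728761} = 0; e_{1345}: -\frac{2126250}{3728761} + \frac{2126250}{3728761} = 0; e_{2345}: \frac{1701000}{3728761} - \frac{1701000}{3728761} = 0 — confirming B is simple. So B^2 = -\frac{9}{4}.
B^2 = -\frac{9}{4} — the negative square puts this in the circular regime; l = \frac{3}{2}, alpha*l = \pi, so exp(alpha B) = cos(\pi) + (sin(\pi)/(\frac{3}{2}))*B = -1 + (0)*B.
Answer: -1


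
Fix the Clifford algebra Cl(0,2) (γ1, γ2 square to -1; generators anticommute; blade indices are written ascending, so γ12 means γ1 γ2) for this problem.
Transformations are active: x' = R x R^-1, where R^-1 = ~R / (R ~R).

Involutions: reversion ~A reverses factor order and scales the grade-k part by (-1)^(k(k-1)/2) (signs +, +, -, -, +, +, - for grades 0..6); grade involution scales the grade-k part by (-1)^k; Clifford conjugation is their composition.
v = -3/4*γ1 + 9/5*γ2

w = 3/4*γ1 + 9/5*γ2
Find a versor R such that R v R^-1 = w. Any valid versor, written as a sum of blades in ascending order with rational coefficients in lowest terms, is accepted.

Since q(v) = q(w) = -1521/400, the sum R = v + w = 18/5*γ2 does the job whenever invertible.
Answer: 18/5*γ2


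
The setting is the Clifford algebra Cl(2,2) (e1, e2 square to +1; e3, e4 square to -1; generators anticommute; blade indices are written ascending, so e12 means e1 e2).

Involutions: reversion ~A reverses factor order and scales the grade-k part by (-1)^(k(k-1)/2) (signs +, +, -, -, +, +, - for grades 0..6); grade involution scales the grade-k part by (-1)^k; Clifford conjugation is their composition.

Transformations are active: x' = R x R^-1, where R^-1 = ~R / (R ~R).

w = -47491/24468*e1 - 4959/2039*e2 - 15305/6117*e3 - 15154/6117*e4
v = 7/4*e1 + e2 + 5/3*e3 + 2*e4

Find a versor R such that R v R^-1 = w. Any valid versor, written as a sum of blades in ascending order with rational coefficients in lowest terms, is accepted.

Here q(v) = q(w) = -391/144; the classical choice R = v + w = -1168/6117*e1 - 2920/2039*e2 - 5110/6117*e3 - 2920/6117*e4 then realises v -> w under the sandwich.
Answer: -1168/6117*e1 - 2920/2039*e2 - 5110/6117*e3 - 2920/6117*e4


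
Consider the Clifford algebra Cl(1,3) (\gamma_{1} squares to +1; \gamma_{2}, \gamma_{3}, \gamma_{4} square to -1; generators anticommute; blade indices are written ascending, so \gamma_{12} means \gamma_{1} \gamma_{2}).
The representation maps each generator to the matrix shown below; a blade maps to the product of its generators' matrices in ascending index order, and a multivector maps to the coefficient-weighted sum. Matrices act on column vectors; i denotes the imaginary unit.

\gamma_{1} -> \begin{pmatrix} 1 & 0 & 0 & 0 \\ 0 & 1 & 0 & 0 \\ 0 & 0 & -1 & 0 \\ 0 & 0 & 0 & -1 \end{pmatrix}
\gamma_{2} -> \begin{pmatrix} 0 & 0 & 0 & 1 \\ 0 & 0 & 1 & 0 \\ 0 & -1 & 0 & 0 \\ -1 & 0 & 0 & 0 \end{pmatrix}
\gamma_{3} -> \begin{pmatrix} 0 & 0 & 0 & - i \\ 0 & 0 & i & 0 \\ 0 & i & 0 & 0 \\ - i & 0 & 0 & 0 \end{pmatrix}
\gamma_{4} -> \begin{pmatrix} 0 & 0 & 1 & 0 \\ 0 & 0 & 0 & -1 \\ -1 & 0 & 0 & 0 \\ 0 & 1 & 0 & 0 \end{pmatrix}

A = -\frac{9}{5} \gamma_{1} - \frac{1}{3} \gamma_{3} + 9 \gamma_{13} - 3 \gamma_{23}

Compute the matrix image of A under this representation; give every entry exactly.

Bivector images (products of the table entries): rho(\gamma_{13}) = rho(\gamma_{1})rho(\gamma_{3}) = \begin{pmatrix} 0 & 0 & 0 & - i \\ 0 & 0 & i & 0 \\ 0 & - i & 0 & 0 \\ i & 0 & 0 & 0 \end{pmatrix}; rho(\gamma_{23}) = rho(\gamma_{2})rho(\gamma_{3}) = \begin{pmatrix} - i & 0 & 0 & 0 \\ 0 & i & 0 & 0 \\ 0 & 0 & - i & 0 \\ 0 & 0 & 0 & i \end{pmatrix}.
M = (-\frac{9}{5})*rho(\gamma_{1}) + (-\frac{1}{3})*rho(\gamma_{3}) + (9)*rho(\gamma_{13}) + (-3)*rho(\gamma_{23}), summed entrywise:
Answer: \begin{pmatrix} - \frac{9}{5} + 3 i & 0 & 0 & - \frac{26 i}{3} \\ 0 & - \frac{9}{5} - 3 i & \frac{26 i}{3} & 0 \\ 0 & - \frac{28 i}{3} & \frac{9}{5} + 3 i & 0 \\ \frac{28 i}{3} & 0 & 0 & \frac{9}{5} - 3 i \end{pmatrix}


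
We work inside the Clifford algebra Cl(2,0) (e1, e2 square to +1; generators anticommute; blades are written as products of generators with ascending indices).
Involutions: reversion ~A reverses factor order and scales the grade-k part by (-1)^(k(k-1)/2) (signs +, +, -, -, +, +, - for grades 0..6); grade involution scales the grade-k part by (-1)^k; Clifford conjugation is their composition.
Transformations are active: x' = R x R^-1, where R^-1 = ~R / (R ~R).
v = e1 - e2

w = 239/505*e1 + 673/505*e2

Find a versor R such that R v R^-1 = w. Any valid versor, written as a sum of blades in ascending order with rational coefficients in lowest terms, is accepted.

Take R = v + w = 744/505*e1 + 168/505*e2. Because q(v) = q(w) = 2, conjugation by R sends v exactly to w.
Answer: 744/505*e1 + 168/505*e2


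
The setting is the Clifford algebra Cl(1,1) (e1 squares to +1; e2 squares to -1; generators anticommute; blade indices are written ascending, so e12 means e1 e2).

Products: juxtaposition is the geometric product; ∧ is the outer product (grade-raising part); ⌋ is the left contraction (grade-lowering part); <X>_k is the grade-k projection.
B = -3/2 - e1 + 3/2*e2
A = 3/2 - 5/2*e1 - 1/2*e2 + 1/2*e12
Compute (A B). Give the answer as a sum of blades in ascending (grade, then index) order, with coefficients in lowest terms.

step 1: 1 + 3/2*e1 + 7/2*e2 - 5*e12
Answer: 1 + 3/2*e1 + 7/2*e2 - 5*e12


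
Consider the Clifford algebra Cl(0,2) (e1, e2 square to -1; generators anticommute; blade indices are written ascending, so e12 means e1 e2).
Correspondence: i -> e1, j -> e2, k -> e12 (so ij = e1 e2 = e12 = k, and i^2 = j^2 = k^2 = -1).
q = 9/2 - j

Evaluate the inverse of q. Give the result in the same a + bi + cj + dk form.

In blades: q = 9/2 - e2.
With qbar = 9/2 + e2 (scalar fixed, mapped units negated), q qbar = 85/4 (the sum of squared coefficients), so q^-1 = qbar / (85/4) = 18/85 + 4/85*e2; translating back:
Answer: 18/85 + 4/85*j


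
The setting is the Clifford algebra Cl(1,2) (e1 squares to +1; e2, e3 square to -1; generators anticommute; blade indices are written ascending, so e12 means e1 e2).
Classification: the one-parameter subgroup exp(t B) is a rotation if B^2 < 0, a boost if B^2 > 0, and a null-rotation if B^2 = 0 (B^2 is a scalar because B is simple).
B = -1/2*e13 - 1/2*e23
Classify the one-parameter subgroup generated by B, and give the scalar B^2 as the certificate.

B^2 term by term: the squares give (-1/2)^2*(e13)^2 + (-1/2)^2*(e23)^2 = 1/4*(+1) + 1/4*(-1) = 0 (each basis 2-blade squares to minus the product of its generators' squares); cross terms between blades sharing an index anticommute and cancel. So B^2 = 0.
Answer: null-rotation, certificate B^2 = 0. The class reads off the invariant scalar 0 directly.


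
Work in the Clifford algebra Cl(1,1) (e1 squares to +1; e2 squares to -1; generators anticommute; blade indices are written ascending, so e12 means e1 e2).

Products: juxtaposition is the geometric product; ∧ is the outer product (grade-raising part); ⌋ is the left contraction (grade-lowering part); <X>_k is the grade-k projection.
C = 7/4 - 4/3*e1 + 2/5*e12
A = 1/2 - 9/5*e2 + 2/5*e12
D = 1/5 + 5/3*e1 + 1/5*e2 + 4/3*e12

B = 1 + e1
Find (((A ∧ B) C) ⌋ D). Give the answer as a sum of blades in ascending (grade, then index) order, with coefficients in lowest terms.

step 1: 1/2 + 1/2*e1 - 9/5*e2 + 11/5*e12
step 2: 653/600 - 307/600*e1 - 1/60*e2 + 33/20*e12
step 3: 7057/4500 + 43/24*e1 - 4181/9000*e2 + 653/450*e12
Answer: 7057/4500 + 43/24*e1 - 4181/9000*e2 + 653/450*e12


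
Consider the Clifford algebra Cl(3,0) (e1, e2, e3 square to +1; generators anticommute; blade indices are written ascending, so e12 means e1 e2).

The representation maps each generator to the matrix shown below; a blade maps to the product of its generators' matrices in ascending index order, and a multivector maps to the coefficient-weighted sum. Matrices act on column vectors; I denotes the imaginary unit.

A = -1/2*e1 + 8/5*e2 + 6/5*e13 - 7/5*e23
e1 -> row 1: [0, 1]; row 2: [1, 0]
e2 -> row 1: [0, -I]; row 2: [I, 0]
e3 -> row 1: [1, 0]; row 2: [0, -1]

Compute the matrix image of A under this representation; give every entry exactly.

Bivector images (products of the table entries): rho(e13) = rho(e1)rho(e3) = row 1: [0, -1]; row 2: [1, 0]; rho(e23) = rho(e2)rho(e3) = row 1: [0, I]; row 2: [I, 0].
M = (-1/2)*rho(e1) + (8/5)*rho(e2) + (6/5)*rho(e13) + (-7/5)*rho(e23), summed entrywise:
Answer: row 1: [0, -17/10 - 3*I]; row 2: [7/10 + I/5, 0]


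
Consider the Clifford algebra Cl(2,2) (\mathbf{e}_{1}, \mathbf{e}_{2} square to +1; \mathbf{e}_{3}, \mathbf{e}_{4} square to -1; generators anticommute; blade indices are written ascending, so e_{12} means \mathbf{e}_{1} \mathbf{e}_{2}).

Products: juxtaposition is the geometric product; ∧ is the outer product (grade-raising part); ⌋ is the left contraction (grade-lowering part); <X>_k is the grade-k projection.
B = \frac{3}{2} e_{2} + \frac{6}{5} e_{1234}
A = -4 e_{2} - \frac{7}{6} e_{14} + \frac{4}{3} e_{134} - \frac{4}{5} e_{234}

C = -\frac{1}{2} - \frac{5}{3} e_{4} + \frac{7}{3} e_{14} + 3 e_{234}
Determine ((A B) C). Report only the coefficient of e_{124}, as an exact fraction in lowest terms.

step 1: -6 - \frac{24}{25} e_{1} - \frac{8}{5} e_{2} - \frac{7}{5} e_{23} - \frac{6}{5} e_{34} + \frac{7}{4} e_{124} + \frac{24}{5} e_{134} + 2 e_{1234}
step 2: 3 - \frac{138}{25} e_{1} + \frac{19}{60} e_{2} - \frac{66}{5} e_{3} + \frac{89}{25} e_{4} - \frac{689}{60} e_{12} + \frac{111}{20} e_{13} - \frac{62}{5} e_{14} + \frac{161}{30} e_{23} + \frac{8}{3} e_{24} - \frac{21}{5} e_{34} + \frac{10}{3} e_{123} + \frac{343}{120} e_{124} - \frac{12}{5} e_{134} - \frac{47}{3} e_{234} - \frac{536}{75} e_{1234}
Answer: \frac{343}{120}


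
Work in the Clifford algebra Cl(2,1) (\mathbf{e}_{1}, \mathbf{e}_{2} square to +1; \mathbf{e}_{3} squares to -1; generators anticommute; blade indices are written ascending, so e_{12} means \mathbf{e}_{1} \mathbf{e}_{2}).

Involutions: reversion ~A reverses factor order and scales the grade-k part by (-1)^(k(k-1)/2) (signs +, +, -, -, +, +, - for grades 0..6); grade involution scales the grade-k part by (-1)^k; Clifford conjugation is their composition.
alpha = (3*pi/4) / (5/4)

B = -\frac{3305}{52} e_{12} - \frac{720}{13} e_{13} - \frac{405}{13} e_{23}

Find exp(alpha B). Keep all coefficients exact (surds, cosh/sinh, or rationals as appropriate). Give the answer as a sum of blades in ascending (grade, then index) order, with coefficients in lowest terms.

B^2 term by term: the squares give (-\frac{3305}{52})^2*(e_{12})^2 + (-\frac{720}{13})^2*(e_{13})^2 + (-\frac{405}{13})^2*(e_{23})^2 = \frac{10923025}{2704}*(-1) + \frac{518400}{169}*(+1) + \frac{164025}{169}*(+1) = -\frac{25}{16} (each basis 2-blade squares to minus the product of its generators' squares); cross terms between blades sharing an index anticommute and cancel. So B^2 = -\frac{25}{16}.
B^2 = -\frac{25}{16} — since the square is negative, the closed form is circular: l = \frac{5}{4}, alpha*l = \frac{3 \pi}{4}, so exp(alpha B) = cos(\frac{3 \pi}{4}) + (sin(\frac{3 \pi}{4})/(\frac{5}{4}))*B = - \frac{\sqrt{2}}{2} + (\frac{2 \sqrt{2}}{5})*B.
Answer: - \frac{\sqrt{2}}{2} - \frac{661 \sqrt{2}}{26} e_{12} - \frac{288 \sqrt{2}}{13} e_{13} - \frac{162 \sqrt{2}}{13} e_{23}


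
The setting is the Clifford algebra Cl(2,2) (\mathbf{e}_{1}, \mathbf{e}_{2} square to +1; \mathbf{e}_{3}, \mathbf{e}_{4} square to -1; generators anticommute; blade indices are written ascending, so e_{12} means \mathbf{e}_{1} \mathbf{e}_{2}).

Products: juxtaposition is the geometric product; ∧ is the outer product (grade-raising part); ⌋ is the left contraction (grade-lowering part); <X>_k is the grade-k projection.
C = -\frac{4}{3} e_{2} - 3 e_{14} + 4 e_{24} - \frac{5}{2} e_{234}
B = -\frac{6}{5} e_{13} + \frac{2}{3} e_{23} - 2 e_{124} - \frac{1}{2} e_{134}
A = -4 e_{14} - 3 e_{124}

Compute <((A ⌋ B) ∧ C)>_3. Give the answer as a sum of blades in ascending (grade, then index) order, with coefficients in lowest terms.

step 1: 6 - 8 e_{2} - 2 e_{3}
step 2: -8 e_{2} - 18 e_{14} - \frac{8}{3} e_{23} + 24 e_{24} - 24 e_{124} - 6 e_{134} - 7 e_{234}
step 3: -24 e_{124} - 6 e_{134} - 7 e_{234}
Answer: -24 e_{124} - 6 e_{134} - 7 e_{234}


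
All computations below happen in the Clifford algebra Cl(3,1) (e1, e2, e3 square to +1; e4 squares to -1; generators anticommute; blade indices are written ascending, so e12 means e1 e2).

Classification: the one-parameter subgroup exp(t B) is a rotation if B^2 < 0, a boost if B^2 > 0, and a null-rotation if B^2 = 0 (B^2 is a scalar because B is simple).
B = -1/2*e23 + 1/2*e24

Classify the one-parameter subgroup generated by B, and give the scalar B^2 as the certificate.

B^2 term by term: the squares give (-1/2)^2*(e23)^2 + (1/2)^2*(e24)^2 = 1/4*(-1) + 1/4*(+1) = 0 (each basis 2-blade squares to minus the product of its generators' squares); cross terms between blades sharing an index anticommute and cancel. So B^2 = 0.
Answer: null-rotation, certificate B^2 = 0. Key observation: B^2 = 0 is a conjugation invariant, so its sign decides the class regardless of the surface form of B.


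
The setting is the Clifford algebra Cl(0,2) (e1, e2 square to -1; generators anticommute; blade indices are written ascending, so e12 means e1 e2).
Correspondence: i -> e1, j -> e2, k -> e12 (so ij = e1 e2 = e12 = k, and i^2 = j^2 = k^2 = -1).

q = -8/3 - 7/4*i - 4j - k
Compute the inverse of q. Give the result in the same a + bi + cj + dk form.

In blades: q = -8/3 - 7/4*e1 - 4*e2 - e12.
With qbar = -8/3 + 7/4*e1 + 4*e2 + e12 (scalar fixed, mapped units negated), q qbar = 3913/144 (the sum of squared coefficients), so q^-1 = qbar / (3913/144) = -384/3913 + 36/559*e1 + 576/3913*e2 + 144/3913*e12; translating back:
Answer: -384/3913 + 36/559*i + 576/3913*j + 144/3913*k


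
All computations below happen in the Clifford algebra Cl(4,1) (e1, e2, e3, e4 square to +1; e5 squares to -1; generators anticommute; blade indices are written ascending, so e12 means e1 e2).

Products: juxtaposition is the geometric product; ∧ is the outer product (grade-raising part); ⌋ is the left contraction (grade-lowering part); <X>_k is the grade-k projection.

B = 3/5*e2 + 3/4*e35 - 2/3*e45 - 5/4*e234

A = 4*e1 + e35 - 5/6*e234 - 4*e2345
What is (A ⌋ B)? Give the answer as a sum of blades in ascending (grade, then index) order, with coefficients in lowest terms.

step 1: -7/24
Answer: -7/24


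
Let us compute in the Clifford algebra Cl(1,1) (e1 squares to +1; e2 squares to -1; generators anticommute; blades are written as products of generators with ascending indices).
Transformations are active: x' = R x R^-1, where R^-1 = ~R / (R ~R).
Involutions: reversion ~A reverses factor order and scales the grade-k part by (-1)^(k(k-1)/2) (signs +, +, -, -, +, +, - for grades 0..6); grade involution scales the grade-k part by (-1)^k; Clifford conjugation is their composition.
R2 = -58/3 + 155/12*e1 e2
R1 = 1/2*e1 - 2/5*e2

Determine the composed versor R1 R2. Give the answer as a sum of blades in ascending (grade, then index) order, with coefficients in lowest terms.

Distribute over the terms of R1 (each basis-blade product reordered to ascending indices, repeated generators contracted through their squares):
(1/2*e1) R2 = -29/3*e1 + 155/24*e2
(-2/5*e2) R2 = -31/6*e1 + 116/15*e2
Summing the partial products and collecting blades:
Answer: -89/6*e1 + 1703/120*e2


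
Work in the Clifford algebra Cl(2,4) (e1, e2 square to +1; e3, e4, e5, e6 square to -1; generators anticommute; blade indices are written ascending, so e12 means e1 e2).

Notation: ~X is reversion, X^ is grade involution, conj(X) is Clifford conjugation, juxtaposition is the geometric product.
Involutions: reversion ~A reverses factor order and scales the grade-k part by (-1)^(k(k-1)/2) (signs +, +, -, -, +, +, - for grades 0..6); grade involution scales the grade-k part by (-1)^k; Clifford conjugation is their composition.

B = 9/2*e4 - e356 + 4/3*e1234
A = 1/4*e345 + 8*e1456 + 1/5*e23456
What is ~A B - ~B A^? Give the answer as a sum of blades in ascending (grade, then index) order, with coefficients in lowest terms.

first term: 1/5*e24 - 9/8*e35 + 1/4*e46 + 1/3*e125 - 8*e134 - 536/15*e156 + 293/30*e2356
second term: 1/5*e24 - 9/8*e35 + 1/4*e46 + 1/3*e125 + 8*e134 + 544/15*e156 + 347/30*e2356
Answer: -16*e134 - 72*e156 - 9/5*e2356


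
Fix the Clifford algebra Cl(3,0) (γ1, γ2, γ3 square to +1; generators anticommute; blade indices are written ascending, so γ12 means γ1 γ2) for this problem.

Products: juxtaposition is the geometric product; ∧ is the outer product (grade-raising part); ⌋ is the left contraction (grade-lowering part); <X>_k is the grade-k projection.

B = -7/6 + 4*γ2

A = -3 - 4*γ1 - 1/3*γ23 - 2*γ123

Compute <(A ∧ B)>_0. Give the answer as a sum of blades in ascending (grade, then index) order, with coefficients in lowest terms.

step 1: 7/2 + 14/3*γ1 - 12*γ2 - 16*γ12 + 7/18*γ23 + 7/3*γ123
step 2: 7/2
Answer: 7/2


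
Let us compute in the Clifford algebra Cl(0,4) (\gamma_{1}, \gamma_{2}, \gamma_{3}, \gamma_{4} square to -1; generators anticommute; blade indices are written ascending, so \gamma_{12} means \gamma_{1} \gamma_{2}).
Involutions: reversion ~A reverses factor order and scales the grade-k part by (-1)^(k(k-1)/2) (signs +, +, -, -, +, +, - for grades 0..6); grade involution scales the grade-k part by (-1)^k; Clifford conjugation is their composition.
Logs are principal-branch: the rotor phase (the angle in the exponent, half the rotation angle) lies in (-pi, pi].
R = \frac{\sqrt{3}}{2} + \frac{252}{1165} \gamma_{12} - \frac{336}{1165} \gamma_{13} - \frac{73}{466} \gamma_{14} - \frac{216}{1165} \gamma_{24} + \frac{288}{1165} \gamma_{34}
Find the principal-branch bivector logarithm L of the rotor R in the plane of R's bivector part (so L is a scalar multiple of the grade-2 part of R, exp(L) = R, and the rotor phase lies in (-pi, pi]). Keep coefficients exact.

The scalar part of R is \frac{\sqrt{3}}{2}, which fixes the principal-branch rotor phase; the unit plane is then the bivector part divided by the sine of that phase, and L is that plane scaled by the phase.
Concretely: cos(phase) = \frac{\sqrt{3}}{2} gives phase = ±\frac{\pi}{6}, and since phase/sin(phase) is even the sign is immaterial: L = (phase/sin(phase)) * <R>_2 = (\frac{\pi}{3}) * <R>_2.
Answer: \frac{84 \pi}{1165} \gamma_{12} - \frac{112 \pi}{1165} \gamma_{13} - \frac{73 \pi}{1398} \gamma_{14} - \frac{72 \pi}{1165} \gamma_{24} + \frac{96 \pi}{1165} \gamma_{34}


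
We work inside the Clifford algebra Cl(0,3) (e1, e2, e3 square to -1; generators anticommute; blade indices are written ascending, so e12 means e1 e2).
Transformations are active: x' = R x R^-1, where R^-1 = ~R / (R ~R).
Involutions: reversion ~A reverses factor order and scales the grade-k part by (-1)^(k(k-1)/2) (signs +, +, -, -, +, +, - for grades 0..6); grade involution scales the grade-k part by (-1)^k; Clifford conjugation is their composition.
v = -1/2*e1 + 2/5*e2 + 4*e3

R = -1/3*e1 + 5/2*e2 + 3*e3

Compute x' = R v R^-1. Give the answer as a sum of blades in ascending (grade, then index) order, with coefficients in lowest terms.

~R = -1/3*e1 + 5/2*e2 + 3*e3, and R ~R = -553/36, so R^-1 = ~R / (-553/36).
R v = -79/6 + 67/60*e12 + 1/6*e13 + 44/5*e23
Answer: -1/14*e1 + 136/35*e2 + 8/7*e3


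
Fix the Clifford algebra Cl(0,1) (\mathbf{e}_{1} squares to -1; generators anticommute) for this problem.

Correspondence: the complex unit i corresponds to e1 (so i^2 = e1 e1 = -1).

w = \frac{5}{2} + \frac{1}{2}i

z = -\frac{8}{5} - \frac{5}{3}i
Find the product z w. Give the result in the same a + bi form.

In blades: z = -\frac{8}{5} - \frac{5}{3} e_{1}, w = \frac{5}{2} + \frac{1}{2} e_{1}.
Distribute z over w term by term (generator squares from the signature, products reordered to ascending indices): (-\frac{8}{5})*w = -4 - \frac{4}{5} e_{1}; (-\frac{5}{3} e_{1})*w = \frac{5}{6} - \frac{25}{6} e_{1}.
Sum: -\frac{19}{6} - \frac{149}{30} e_{1}; translating back through the correspondence:
Answer: -\frac{19}{6} - \frac{149}{30}i


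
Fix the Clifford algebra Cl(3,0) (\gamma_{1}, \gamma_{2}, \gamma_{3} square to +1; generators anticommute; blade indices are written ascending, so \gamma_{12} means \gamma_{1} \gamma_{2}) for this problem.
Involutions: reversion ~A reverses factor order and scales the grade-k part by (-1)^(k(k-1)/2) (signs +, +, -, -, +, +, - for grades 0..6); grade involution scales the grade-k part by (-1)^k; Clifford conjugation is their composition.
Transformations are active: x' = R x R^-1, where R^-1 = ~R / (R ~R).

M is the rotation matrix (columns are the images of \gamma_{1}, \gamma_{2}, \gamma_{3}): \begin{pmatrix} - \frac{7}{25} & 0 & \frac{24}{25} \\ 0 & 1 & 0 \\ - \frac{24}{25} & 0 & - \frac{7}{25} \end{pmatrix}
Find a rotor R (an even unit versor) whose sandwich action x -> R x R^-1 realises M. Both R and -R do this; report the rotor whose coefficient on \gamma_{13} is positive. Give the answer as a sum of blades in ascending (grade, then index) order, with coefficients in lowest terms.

Method: write R = a + b12*\gamma_{12} + b13*\gamma_{13} + b23*\gamma_{23} with a^2 + b12^2 + b13^2 + b23^2 = 1 (so R^-1 = ~R). Expanding the columns R e_j ~R gives tr M = 4a^2 - 1 and, from the antisymmetric part, M21 - M12 = -4a*b12, M13 - M31 = 4a*b13, M32 - M23 = -4a*b23.
Here tr M = \frac{11}{25}, so a^2 = (1 + tr M)/4 = \frac{9}{25} and a = ±\frac{3}{5}. Taking a = \frac{3}{5}: M21 - M12 = 0, M13 - M31 = \frac{48}{25}, M32 - M23 = 0, giving b12 = 0, b13 = \frac{4}{5}, b23 = 0, i.e. R = \frac{3}{5} + \frac{4}{5} \gamma_{13}.
Its \gamma_{13} coefficient is already positive.
Answer: \frac{3}{5} + \frac{4}{5} \gamma_{13}. Uniqueness: Spin(3) -> SO(3) maps R and -R to the same rotation of trace \frac{11}{25}; fixing the sign of the \gamma_{13} coefficient removes the ambiguity.


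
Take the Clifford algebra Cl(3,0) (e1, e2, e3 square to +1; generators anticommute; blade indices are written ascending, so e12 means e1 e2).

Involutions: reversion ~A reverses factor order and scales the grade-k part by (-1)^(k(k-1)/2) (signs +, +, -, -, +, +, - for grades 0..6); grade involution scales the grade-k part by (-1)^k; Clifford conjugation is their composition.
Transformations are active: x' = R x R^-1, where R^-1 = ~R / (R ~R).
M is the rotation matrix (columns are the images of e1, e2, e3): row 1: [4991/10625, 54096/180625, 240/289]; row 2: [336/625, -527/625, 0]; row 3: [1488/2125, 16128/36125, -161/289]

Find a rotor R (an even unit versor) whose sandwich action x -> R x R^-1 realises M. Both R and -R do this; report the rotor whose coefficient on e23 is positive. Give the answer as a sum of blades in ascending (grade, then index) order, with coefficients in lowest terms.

Method: write R = a + b12*e12 + b13*e13 + b23*e23 with a^2 + b12^2 + b13^2 + b23^2 = 1 (so R^-1 = ~R). Expanding the columns R e_j ~R gives tr M = 4a^2 - 1 and, from the antisymmetric part, M21 - M12 = -4a*b12, M13 - M31 = 4a*b13, M32 - M23 = -4a*b23.
Here tr M = -168081/180625, so a^2 = (1 + tr M)/4 = 3136/180625 and a = ±56/425. Taking a = 56/425: M21 - M12 = 43008/180625, M13 - M31 = 4704/36125, M32 - M23 = 16128/36125, giving b12 = -192/425, b13 = 21/85, b23 = -72/85, i.e. R = 56/425 - 192/425*e12 + 21/85*e13 - 72/85*e23.
Its e23 coefficient is negative, so report the other preimage -R.
Answer: -56/425 + 192/425*e12 - 21/85*e13 + 72/85*e23. Uniqueness: Spin(3) -> SO(3) maps R and -R to the same rotation of trace -168081/180625; fixing the sign of the e23 coefficient removes the ambiguity.


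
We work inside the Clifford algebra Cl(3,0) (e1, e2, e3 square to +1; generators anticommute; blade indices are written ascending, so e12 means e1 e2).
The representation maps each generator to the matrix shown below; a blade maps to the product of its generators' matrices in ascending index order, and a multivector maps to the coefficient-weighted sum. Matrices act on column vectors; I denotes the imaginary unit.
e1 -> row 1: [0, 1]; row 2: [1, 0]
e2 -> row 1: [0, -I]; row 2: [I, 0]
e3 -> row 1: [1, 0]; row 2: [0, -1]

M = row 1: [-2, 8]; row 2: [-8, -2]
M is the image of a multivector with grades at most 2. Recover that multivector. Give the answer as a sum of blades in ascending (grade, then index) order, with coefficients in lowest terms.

Method: 1, rho(e1), rho(e2), rho(e3) form a trace-orthogonal basis of the 2x2 complex matrices (tr(X Y) = 2 if X = Y, else 0), so M = m0*1 + m1*rho(e1) + m2*rho(e2) + m3*rho(e3) with m0 = tr(M)/2 = -2, m1 = tr(M rho(e1))/2 = 0, m2 = tr(M rho(e2))/2 = 8*I, m3 = tr(M rho(e3))/2 = 0.
Multiplying table entries, the bivector images are rho(e12) = I*rho(e3), rho(e13) = -I*rho(e2), rho(e23) = I*rho(e1); with real blade coefficients the real parts of m0..m3 are the coefficients of 1, e1, e2, e3 and the imaginary parts give the bivectors (e23: Im m1, e13: -Im m2, e12: Im m3).
Answer: -2 - 8*e13


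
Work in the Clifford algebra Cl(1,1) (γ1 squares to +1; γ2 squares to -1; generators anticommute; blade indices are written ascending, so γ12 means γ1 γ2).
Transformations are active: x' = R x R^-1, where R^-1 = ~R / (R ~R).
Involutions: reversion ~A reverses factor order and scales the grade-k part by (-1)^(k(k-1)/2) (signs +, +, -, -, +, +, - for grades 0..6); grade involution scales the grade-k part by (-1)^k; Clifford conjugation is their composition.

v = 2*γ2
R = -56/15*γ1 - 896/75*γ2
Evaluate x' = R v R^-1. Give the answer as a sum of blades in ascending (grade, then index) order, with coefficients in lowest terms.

~R = -56/15*γ1 - 896/75*γ2, and R ~R = -241472/1875, so R^-1 = ~R / (-241472/1875).
R v = 1792/75 - 112/15*γ12
Answer: 320/231*γ1 + 562/231*γ2


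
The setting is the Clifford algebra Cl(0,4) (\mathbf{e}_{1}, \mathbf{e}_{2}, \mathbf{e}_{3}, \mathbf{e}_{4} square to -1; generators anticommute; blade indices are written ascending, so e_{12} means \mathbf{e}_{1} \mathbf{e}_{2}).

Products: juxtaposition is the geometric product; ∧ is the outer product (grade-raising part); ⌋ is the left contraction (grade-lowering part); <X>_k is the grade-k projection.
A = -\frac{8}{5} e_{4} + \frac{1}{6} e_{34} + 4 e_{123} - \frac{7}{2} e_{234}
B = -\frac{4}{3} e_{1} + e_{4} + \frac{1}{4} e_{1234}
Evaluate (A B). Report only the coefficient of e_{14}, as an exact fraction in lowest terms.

step 1: \frac{8}{5} + \frac{7}{8} e_{1} - \frac{1}{6} e_{3} + e_{4} - \frac{1}{24} e_{12} - \frac{32}{15} e_{14} + \frac{53}{6} e_{23} - \frac{2}{5} e_{123} - \frac{2}{9} e_{134} - \frac{2}{3} e_{1234}
Answer: -\frac{32}{15}


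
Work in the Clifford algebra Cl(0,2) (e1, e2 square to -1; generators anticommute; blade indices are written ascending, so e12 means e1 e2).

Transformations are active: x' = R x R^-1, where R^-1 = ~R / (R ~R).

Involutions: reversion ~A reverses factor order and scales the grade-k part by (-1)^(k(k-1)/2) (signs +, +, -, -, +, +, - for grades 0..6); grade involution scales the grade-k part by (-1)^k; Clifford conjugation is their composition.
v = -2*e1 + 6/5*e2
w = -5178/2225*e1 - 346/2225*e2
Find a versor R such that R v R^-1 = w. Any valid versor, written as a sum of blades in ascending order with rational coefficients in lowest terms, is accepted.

Why this works: both vectors square to -136/25, so q(v) = q(w) and R = v + w = -9628/2225*e1 + 2324/2225*e2 carries v to w — its own direction survives, the complement (v - w)/2 flips.
Answer: -9628/2225*e1 + 2324/2225*e2


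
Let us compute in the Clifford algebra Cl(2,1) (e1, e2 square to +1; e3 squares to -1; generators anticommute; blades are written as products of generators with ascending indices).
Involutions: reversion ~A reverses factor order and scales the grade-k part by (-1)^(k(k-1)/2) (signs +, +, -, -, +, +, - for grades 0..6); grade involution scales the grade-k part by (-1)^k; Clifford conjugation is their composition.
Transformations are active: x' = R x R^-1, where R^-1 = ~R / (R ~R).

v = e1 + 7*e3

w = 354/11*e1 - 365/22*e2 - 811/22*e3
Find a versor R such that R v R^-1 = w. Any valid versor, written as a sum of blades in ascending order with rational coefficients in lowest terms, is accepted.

Sketch: the shared square -48 makes R = v + w = 365/11*e1 - 365/22*e2 - 657/22*e3 the natural versor; its sandwich fixes that direction, negates (v - w)/2, and sends v to w.
Answer: 365/11*e1 - 365/22*e2 - 657/22*e3


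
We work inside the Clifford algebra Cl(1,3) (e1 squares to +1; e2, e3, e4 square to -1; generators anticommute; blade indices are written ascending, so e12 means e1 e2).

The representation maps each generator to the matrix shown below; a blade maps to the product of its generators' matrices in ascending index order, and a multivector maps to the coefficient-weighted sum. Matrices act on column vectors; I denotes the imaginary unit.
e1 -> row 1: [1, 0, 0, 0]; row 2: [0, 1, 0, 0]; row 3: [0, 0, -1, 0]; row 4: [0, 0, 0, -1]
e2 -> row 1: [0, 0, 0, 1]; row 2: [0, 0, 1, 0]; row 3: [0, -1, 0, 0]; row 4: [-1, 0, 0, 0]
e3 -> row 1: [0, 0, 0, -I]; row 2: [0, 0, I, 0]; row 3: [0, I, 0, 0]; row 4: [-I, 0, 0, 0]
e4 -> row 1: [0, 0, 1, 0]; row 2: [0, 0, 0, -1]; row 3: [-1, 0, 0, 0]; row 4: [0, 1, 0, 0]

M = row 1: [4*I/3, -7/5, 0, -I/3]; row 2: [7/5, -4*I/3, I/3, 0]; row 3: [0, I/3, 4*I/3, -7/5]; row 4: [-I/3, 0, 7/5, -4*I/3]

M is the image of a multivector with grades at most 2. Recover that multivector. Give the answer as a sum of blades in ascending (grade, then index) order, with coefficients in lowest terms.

Method: the blade images are trace-orthogonal — tr(rho(e_A) rho(e_B)^-1) = 4 if A = B and 0 otherwise — and rho(e_A)^-1 = (e_A)^2 * rho(e_A) with (e_A)^2 = +1 or -1, so the coefficient of e_A in the preimage is (e_A)^2 * tr(M rho(e_A))/4.
Nonzero projections over blades of grade <= 2: e3: (e3)^2 = -1, tr(M rho(e3)) = -4/3, coefficient 1/3; e23: (e23)^2 = -1, tr(M rho(e23)) = 16/3, coefficient -4/3; e24: (e24)^2 = -1, tr(M rho(e24)) = 28/5, coefficient -7/5. Every other blade of grade <= 2 projects to 0.
Answer: 1/3*e3 - 4/3*e23 - 7/5*e24


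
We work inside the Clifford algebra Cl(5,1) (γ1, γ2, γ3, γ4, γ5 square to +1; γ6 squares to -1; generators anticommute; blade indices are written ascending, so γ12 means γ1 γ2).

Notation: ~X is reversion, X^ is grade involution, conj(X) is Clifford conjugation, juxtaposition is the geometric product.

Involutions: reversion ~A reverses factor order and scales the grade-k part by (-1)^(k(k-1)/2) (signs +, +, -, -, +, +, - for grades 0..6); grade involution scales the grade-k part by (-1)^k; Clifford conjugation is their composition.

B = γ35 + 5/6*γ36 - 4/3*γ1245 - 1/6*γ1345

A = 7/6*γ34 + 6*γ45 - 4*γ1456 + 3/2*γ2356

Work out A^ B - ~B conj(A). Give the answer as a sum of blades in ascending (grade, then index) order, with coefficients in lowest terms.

first term: 8*γ12 + γ13 + 7/36*γ15 - 5/4*γ25 - 41/6*γ26 + 6*γ34 - 2/3*γ36 - 7/6*γ45 - 35/36*γ46 - 14/9*γ1235 + 1/4*γ1246 - 10/3*γ1345 - 6*γ1346 + 5*γ3456
second term: -8*γ12 - γ13 - 7/36*γ15 + 5/4*γ25 + 41/6*γ26 - 6*γ34 + 2/3*γ36 + 7/6*γ45 + 35/36*γ46 - 14/9*γ1235 + 1/4*γ1246 - 10/3*γ1345 - 6*γ1346 + 5*γ3456
Answer: 16*γ12 + 2*γ13 + 7/18*γ15 - 5/2*γ25 - 41/3*γ26 + 12*γ34 - 4/3*γ36 - 7/3*γ45 - 35/18*γ46
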